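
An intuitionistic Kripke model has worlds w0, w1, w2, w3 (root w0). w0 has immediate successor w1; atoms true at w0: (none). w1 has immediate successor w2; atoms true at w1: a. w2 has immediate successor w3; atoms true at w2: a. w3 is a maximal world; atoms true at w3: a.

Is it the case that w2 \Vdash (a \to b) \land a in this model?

No

w2 \nVdash (a \to b) \land a since w2 fails a \to b.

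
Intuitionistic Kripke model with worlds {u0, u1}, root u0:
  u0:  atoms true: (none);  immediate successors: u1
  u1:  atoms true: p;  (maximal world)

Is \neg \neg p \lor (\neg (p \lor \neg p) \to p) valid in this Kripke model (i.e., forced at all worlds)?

u0 \Vdash \neg \neg p \lor (\neg (p \lor \neg p) \to p) via the disjunct \neg \neg p.
Since the root u0 forces \neg \neg p \lor (\neg (p \lor \neg p) \to p) and forcing is persistent (monotone upward), every world forces it.

Yes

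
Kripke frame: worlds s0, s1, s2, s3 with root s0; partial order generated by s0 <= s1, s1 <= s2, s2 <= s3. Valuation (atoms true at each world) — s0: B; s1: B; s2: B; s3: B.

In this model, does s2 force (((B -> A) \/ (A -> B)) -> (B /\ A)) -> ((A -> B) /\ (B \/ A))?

Yes

s2 ||- (((B -> A) \/ (A -> B)) -> (B /\ A)) -> ((A -> B) /\ (B \/ A)) vacuously: no world accessible from s2 forces the antecedent ((B -> A) \/ (A -> B)) -> (B /\ A).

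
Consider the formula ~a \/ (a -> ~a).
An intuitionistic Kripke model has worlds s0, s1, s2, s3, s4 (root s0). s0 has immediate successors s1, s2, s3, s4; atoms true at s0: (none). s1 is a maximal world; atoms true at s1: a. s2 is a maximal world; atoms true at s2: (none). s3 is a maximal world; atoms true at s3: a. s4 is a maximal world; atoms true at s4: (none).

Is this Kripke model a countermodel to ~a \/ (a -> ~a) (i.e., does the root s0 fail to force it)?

s0 ||-/- ~a \/ (a -> ~a): neither disjunct is forced at s0.
s0 ||-/- ~a since s1 is accessible from s0 and s1 ||- a.
So the root s0 does not force ~a \/ (a -> ~a); the model is a countermodel.

Yes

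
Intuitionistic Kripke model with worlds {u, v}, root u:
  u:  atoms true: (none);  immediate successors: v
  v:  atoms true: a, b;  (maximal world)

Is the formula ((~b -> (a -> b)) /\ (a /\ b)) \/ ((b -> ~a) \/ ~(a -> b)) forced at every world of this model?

Not every world: u ||-/- ((~b -> (a -> b)) /\ (a /\ b)) \/ ((b -> ~a) \/ ~(a -> b)).
u ||-/- ((~b -> (a -> b)) /\ (a /\ b)) \/ ((b -> ~a) \/ ~(a -> b)): neither disjunct is forced at u.
u ||-/- (~b -> (a -> b)) /\ (a /\ b) since u fails a /\ b.

No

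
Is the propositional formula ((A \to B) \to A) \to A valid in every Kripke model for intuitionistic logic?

No

This is Peirce's law, which is not intuitionistically valid.
A Kripke countermodel: worlds u, v; order generated by u \le v; atoms true at each world — u:{}; v:{A}.
u \nVdash ((A \to B) \to A) \to A: already at u itself, u \Vdash (A \to B) \to A but u \nVdash A.
u lacks atom A, so u \nVdash A.
So the root u does not force the formula.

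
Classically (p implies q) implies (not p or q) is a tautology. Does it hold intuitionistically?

This is the material-implication-as-disjunction principle, which is not intuitionistically valid.
A Kripke countermodel: worlds u0, u1; order generated by u0 <= u1; atoms true at each world — u0:{}; u1:{p,q}.
u0 does not force (p implies q) implies (not p or q): already at u0 itself, u0 forces p implies q but u0 does not force not p or q.
u0 does not force not p or q: neither disjunct is forced at u0.
u0 does not force not p since u1 is accessible from u0 and u1 forces p.
So the root u0 does not force the formula.

No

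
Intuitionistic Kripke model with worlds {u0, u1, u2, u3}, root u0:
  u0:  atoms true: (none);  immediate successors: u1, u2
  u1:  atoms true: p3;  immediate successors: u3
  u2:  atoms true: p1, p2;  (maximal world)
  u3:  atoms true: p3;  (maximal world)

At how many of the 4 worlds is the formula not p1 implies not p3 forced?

1

u0: does not force it — u0 does not force not p1 implies not p3: at the accessible world u1, u1 forces not p1 but u1 does not force not p3.
u1: does not force it — u1 does not force not p1 implies not p3: already at u1 itself, u1 forces not p1 but u1 does not force not p3.
u2: forces it.
u3: does not force it.
Worlds forcing the formula: {u2}.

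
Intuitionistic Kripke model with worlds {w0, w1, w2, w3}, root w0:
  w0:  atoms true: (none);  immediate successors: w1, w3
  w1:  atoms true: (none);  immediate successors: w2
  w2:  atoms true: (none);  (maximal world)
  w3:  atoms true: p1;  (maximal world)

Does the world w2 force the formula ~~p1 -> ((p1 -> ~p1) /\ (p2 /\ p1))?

Yes

w2 ||- ~~p1 -> ((p1 -> ~p1) /\ (p2 /\ p1)) vacuously: no world accessible from w2 forces the antecedent ~~p1.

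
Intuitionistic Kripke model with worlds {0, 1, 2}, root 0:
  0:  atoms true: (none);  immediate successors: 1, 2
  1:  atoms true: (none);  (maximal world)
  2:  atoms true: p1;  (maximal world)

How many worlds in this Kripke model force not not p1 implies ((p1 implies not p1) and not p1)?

1

0: does not force it — 0 does not force not not p1 implies ((p1 implies not p1) and not p1): at the accessible world 2, 2 forces not not p1 but 2 does not force (p1 implies not p1) and not p1.
1: forces it.
2: does not force it.
Worlds forcing the formula: {1}.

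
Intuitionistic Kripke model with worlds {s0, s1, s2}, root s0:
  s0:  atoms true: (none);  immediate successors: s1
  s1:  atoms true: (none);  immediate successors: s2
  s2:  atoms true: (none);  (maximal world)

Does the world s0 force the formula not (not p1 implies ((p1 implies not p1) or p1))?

s0 does not force not (not p1 implies ((p1 implies not p1) or p1)) since s0 is accessible from s0 and s0 forces not p1 implies ((p1 implies not p1) or p1).
s0 forces not p1 implies ((p1 implies not p1) or p1): every world accessible from s0 that forces not p1 (namely s0, s1, s2) also forces (p1 implies not p1) or p1.

No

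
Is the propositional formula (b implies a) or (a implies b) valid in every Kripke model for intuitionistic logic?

No

This is the Gödel–Dummett linearity axiom, which is not intuitionistically valid.
A Kripke countermodel: worlds u0, u1, u2; order generated by u0 <= u1, u0 <= u2; atoms true at each world — u0:{}; u1:{b}; u2:{a}.
u0 does not force (b implies a) or (a implies b): neither disjunct is forced at u0.
u0 does not force b implies a: at the accessible world u1, u1 forces b but u1 does not force a.
u1 lacks atom a, so u1 does not force a.
So the root u0 does not force the formula.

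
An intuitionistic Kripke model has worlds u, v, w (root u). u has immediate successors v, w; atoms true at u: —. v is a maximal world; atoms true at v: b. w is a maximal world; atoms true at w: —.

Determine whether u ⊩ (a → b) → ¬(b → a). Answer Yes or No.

No

u ⊮ (a → b) → ¬(b → a): already at u itself, u ⊩ a → b but u ⊮ ¬(b → a).
u ⊮ ¬(b → a) since w is accessible from u and w ⊩ b → a.
w ⊩ b → a vacuously: no world accessible from w forces the antecedent b.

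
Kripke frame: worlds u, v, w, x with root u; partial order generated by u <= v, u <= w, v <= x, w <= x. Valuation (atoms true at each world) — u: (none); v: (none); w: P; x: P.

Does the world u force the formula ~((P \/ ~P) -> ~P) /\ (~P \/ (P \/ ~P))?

No

u ||-/- ~((P \/ ~P) -> ~P) /\ (~P \/ (P \/ ~P)) since u fails ~P \/ (P \/ ~P).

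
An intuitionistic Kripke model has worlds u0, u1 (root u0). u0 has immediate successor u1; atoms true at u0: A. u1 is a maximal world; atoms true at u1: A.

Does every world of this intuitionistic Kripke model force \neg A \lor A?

Yes

u0 \Vdash \neg A \lor A via the disjunct A.
Since the root u0 forces \neg A \lor A and forcing is persistent (monotone upward), every world forces it.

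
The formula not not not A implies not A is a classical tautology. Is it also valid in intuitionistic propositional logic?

This is triple-negation reduction, which is intuitionistically derivable.
Assume not not not A and suppose A. Then not not A (double-negation introduction), contradicting not not not A. So not A.

Yes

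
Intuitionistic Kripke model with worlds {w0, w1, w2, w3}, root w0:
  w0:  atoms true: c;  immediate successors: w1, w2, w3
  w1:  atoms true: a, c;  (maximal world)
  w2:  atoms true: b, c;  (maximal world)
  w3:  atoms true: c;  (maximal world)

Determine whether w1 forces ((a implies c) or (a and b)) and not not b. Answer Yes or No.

w1 does not force ((a implies c) or (a and b)) and not not b since w1 fails not not b.

No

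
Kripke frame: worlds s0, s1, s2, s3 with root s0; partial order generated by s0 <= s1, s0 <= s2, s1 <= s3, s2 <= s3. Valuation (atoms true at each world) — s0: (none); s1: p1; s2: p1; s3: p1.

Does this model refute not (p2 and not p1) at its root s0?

No

s0 forces not (p2 and not p1): no world accessible from s0 forces p2 and not p1.
So the root s0 forces not (p2 and not p1); the model is not a countermodel.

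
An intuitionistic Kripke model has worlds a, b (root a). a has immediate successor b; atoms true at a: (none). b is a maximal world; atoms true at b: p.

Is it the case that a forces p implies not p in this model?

No

a does not force p implies not p: at the accessible world b, b forces p but b does not force not p.
b does not force not p since b is accessible from b and b forces p.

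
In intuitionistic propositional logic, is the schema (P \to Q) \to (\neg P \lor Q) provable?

No

This is the material-implication-as-disjunction principle, which is not intuitionistically valid.
A Kripke countermodel: worlds 0, 1; order generated by 0 \le 1; atoms true at each world — 0:{}; 1:{P,Q}.
0 \nVdash (P \to Q) \to (\neg P \lor Q): already at 0 itself, 0 \Vdash P \to Q but 0 \nVdash \neg P \lor Q.
0 \nVdash \neg P \lor Q: neither disjunct is forced at 0.
0 \nVdash \neg P since 1 is accessible from 0 and 1 \Vdash P.
So the root 0 does not force the formula.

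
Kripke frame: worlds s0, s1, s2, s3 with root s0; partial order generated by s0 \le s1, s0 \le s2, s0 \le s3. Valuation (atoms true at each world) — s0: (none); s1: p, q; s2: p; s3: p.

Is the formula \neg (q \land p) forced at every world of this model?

Not every world: s0 \nVdash \neg (q \land p).
s0 \nVdash \neg (q \land p) since s1 is accessible from s0 and s1 \Vdash q \land p.
s1 \Vdash q \land p since s1 forces both conjuncts.

No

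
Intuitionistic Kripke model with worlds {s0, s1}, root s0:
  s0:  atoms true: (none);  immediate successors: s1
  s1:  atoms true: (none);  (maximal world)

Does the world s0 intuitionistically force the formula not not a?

No

s0 does not force not not a since s0 is accessible from s0 and s0 forces not a.
s0 forces not a: no world accessible from s0 forces a.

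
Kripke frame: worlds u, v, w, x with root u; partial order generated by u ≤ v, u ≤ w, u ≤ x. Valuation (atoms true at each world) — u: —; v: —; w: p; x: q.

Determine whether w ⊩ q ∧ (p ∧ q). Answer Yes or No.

No

w ⊮ q ∧ (p ∧ q) since w fails q.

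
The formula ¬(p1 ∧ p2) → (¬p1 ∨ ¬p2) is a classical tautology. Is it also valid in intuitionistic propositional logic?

No

This is the constructively invalid direction of De Morgan's law for conjunction, which is not intuitionistically valid.
A Kripke countermodel: worlds a, b, c; order generated by a ≤ b, a ≤ c; atoms true at each world — a:{}; b:{p1}; c:{p2}.
a ⊮ ¬(p1 ∧ p2) → (¬p1 ∨ ¬p2): already at a itself, a ⊩ ¬(p1 ∧ p2) but a ⊮ ¬p1 ∨ ¬p2.
a ⊮ ¬p1 ∨ ¬p2: neither disjunct is forced at a.
a ⊮ ¬p1 since b is accessible from a and b ⊩ p1.
So the root a does not force the formula.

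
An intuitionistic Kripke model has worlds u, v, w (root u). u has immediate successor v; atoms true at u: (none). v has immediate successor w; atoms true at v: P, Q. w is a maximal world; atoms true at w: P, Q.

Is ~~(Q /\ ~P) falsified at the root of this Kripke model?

Yes

u ||-/- ~~(Q /\ ~P) since u is accessible from u and u ||- ~(Q /\ ~P).
u ||- ~(Q /\ ~P): no world accessible from u forces Q /\ ~P.
So the root u does not force ~~(Q /\ ~P); the model is a countermodel.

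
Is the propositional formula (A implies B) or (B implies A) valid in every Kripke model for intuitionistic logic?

This is the Gödel–Dummett linearity axiom, which is not intuitionistically valid.
A Kripke countermodel: worlds u, v, w; order generated by u <= v, u <= w; atoms true at each world — u:{}; v:{A}; w:{B}.
u does not force (A implies B) or (B implies A): neither disjunct is forced at u.
u does not force A implies B: at the accessible world v, v forces A but v does not force B.
v lacks atom B, so v does not force B.
So the root u does not force the formula.

No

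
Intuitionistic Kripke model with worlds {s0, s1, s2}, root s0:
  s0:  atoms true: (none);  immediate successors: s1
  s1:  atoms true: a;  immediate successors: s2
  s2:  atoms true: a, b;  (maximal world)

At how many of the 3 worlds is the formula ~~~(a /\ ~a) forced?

s0: forces it.
s1: forces it.
s2: forces it.
Worlds forcing the formula: {s0, s1, s2}.

3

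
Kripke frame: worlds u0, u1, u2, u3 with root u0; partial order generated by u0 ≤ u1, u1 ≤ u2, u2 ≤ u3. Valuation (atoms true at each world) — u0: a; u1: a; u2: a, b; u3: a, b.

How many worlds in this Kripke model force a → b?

u0: does not force it — u0 ⊮ a → b: already at u0 itself, u0 ⊩ a but u0 ⊮ b.
u1: does not force it — u1 ⊮ a → b: already at u1 itself, u1 ⊩ a but u1 ⊮ b.
u2: forces it.
u3: forces it.
Worlds forcing the formula: {u2, u3}.

2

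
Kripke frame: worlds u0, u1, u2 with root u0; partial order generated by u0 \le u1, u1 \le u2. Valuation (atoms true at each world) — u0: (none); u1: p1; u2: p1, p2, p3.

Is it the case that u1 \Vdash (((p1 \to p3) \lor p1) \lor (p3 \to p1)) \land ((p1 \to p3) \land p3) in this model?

No

u1 \nVdash (((p1 \to p3) \lor p1) \lor (p3 \to p1)) \land ((p1 \to p3) \land p3) since u1 fails (p1 \to p3) \land p3.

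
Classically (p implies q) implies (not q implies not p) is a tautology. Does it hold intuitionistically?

Yes

This is the forward direction of contraposition, which is intuitionistically derivable.
Assume p implies q and not q. If p held then q would follow, contradicting not q; so not p.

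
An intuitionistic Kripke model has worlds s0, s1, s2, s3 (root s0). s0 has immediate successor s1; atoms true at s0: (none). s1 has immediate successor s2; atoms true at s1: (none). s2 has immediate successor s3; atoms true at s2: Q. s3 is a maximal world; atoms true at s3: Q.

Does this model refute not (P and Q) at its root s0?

s0 forces not (P and Q): no world accessible from s0 forces P and Q.
So the root s0 forces not (P and Q); the model is not a countermodel.

No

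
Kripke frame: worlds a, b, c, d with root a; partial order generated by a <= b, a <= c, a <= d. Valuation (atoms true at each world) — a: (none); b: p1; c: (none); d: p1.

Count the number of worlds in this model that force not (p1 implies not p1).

a: does not force it — a does not force not (p1 implies not p1) since c is accessible from a and c forces p1 implies not p1.
b: forces it.
c: does not force it — c does not force not (p1 implies not p1) since c is accessible from c and c forces p1 implies not p1.
d: forces it.
Worlds forcing the formula: {b, d}.

2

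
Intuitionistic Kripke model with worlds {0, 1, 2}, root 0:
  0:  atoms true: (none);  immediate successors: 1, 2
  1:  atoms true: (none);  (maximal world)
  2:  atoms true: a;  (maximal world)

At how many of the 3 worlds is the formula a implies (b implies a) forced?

0: forces it.
1: forces it.
2: forces it.
Worlds forcing the formula: {0, 1, 2}.

3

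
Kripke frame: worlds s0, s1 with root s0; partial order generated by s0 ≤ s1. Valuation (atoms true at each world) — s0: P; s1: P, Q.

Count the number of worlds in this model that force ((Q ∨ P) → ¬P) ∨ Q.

1

s0: does not force it — s0 ⊮ ((Q ∨ P) → ¬P) ∨ Q: neither disjunct is forced at s0.
s1: forces it.
Worlds forcing the formula: {s1}.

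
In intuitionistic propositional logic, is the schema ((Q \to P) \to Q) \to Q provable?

This is Peirce's law, which is not intuitionistically valid.
A Kripke countermodel: worlds u, v; order generated by u \le v; atoms true at each world — u:{}; v:{Q}.
u \nVdash ((Q \to P) \to Q) \to Q: already at u itself, u \Vdash (Q \to P) \to Q but u \nVdash Q.
u lacks atom Q, so u \nVdash Q.
So the root u does not force the formula.

No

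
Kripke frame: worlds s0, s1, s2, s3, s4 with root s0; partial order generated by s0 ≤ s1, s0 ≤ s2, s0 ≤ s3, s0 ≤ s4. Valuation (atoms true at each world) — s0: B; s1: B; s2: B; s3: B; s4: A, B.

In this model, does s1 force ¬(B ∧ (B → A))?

s1 ⊩ ¬(B ∧ (B → A)): no world accessible from s1 forces B ∧ (B → A).

Yes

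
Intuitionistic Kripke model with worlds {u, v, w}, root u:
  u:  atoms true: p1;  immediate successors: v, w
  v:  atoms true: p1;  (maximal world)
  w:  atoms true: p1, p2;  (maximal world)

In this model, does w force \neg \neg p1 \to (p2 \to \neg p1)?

No

w \nVdash \neg \neg p1 \to (p2 \to \neg p1): already at w itself, w \Vdash \neg \neg p1 but w \nVdash p2 \to \neg p1.
w \nVdash p2 \to \neg p1: already at w itself, w \Vdash p2 but w \nVdash \neg p1.
w \nVdash \neg p1 since w is accessible from w and w \Vdash p1.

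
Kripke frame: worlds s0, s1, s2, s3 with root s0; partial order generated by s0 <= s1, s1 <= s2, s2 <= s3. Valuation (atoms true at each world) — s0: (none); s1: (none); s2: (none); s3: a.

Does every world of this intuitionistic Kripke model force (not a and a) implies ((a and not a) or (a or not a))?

s0 forces (not a and a) implies ((a and not a) or (a or not a)) vacuously: no world accessible from s0 forces the antecedent not a and a.
Since the root s0 forces (not a and a) implies ((a and not a) or (a or not a)) and forcing is persistent (monotone upward), every world forces it.

Yes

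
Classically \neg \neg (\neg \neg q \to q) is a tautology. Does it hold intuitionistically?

Yes

This is the double negation of double-negation elimination, which is intuitionistically derivable.
By Glivenko's theorem the double negation of any classical propositional tautology is intuitionistically provable; \neg \neg q \to q is classically a tautology.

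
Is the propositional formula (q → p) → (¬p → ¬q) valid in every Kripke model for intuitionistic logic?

Yes

This is the forward direction of contraposition, which is intuitionistically derivable.
Assume q → p and ¬p. If q held then p would follow, contradicting ¬p; so ¬q.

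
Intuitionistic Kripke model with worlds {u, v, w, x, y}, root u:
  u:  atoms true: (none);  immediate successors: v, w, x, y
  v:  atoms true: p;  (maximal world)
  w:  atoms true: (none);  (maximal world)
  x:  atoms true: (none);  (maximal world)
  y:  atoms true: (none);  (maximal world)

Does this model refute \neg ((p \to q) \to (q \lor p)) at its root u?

u \nVdash \neg ((p \to q) \to (q \lor p)) since v is accessible from u and v \Vdash (p \to q) \to (q \lor p).
v \Vdash (p \to q) \to (q \lor p) vacuously: no world accessible from v forces the antecedent p \to q.
So the root u does not force \neg ((p \to q) \to (q \lor p)); the model is a countermodel.

Yes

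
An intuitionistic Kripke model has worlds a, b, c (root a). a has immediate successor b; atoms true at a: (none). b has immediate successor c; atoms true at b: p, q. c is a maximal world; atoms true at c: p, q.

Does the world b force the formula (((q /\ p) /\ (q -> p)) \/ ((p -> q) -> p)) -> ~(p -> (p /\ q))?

b ||-/- (((q /\ p) /\ (q -> p)) \/ ((p -> q) -> p)) -> ~(p -> (p /\ q)): already at b itself, b ||- ((q /\ p) /\ (q -> p)) \/ ((p -> q) -> p) but b ||-/- ~(p -> (p /\ q)).
b ||-/- ~(p -> (p /\ q)) since b is accessible from b and b ||- p -> (p /\ q).
b ||- p -> (p /\ q): every world accessible from b that forces p (namely b, c) also forces p /\ q.

No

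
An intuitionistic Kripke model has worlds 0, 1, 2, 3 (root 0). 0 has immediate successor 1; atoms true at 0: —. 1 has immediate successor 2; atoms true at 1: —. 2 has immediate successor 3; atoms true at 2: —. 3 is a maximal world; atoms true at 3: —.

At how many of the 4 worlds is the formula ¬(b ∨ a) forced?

0: forces it.
1: forces it.
2: forces it.
3: forces it.
Worlds forcing the formula: {0, 1, 2, 3}.

4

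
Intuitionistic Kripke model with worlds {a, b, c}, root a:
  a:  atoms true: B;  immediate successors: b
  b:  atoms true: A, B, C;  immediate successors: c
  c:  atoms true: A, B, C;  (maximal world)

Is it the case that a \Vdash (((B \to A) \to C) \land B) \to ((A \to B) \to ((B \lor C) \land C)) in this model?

No

a \nVdash (((B \to A) \to C) \land B) \to ((A \to B) \to ((B \lor C) \land C)): already at a itself, a \Vdash ((B \to A) \to C) \land B but a \nVdash (A \to B) \to ((B \lor C) \land C).
a \nVdash (A \to B) \to ((B \lor C) \land C): already at a itself, a \Vdash A \to B but a \nVdash (B \lor C) \land C.
a \nVdash (B \lor C) \land C since a fails C.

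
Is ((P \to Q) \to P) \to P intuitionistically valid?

No

This is Peirce's law, which is not intuitionistically valid.
A Kripke countermodel: worlds a, b; order generated by a \le b; atoms true at each world — a:{}; b:{P}.
a \nVdash ((P \to Q) \to P) \to P: already at a itself, a \Vdash (P \to Q) \to P but a \nVdash P.
a lacks atom P, so a \nVdash P.
So the root a does not force the formula.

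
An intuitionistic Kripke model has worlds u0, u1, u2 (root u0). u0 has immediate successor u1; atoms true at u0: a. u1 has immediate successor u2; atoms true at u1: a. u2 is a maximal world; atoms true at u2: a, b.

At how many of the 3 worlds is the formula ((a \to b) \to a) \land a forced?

u0: forces it.
u1: forces it.
u2: forces it.
Worlds forcing the formula: {u0, u1, u2}.

3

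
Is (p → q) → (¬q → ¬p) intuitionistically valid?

Yes

This is the forward direction of contraposition, which is intuitionistically derivable.
Assume p → q and ¬q. If p held then q would follow, contradicting ¬q; so ¬p.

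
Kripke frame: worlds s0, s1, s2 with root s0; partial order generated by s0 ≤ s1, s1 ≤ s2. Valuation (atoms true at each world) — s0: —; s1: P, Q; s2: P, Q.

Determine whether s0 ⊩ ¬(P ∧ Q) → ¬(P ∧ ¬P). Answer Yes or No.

Yes

s0 ⊩ ¬(P ∧ Q) → ¬(P ∧ ¬P) vacuously: no world accessible from s0 forces the antecedent ¬(P ∧ Q).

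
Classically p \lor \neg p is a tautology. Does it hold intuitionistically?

No

This is the law of excluded middle, which is not intuitionistically valid.
A Kripke countermodel: worlds 0, 1; order generated by 0 \le 1; atoms true at each world — 0:{}; 1:{p}.
0 \nVdash p \lor \neg p: neither disjunct is forced at 0.
0 lacks atom p, so 0 \nVdash p.
So the root 0 does not force the formula.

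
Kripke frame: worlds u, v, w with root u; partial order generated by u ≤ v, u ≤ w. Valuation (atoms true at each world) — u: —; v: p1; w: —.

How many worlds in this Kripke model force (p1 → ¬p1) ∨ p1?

2

u: does not force it — u ⊮ (p1 → ¬p1) ∨ p1: neither disjunct is forced at u.
v: forces it.
w: forces it.
Worlds forcing the formula: {v, w}.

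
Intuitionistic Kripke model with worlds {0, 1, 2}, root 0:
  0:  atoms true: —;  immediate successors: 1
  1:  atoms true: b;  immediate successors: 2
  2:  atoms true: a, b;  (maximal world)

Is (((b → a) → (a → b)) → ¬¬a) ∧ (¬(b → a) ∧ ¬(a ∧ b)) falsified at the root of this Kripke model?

Yes

0 ⊮ (((b → a) → (a → b)) → ¬¬a) ∧ (¬(b → a) ∧ ¬(a ∧ b)) since 0 fails ¬(b → a) ∧ ¬(a ∧ b).
So the root 0 does not force (((b → a) → (a → b)) → ¬¬a) ∧ (¬(b → a) ∧ ¬(a ∧ b)); the model is a countermodel.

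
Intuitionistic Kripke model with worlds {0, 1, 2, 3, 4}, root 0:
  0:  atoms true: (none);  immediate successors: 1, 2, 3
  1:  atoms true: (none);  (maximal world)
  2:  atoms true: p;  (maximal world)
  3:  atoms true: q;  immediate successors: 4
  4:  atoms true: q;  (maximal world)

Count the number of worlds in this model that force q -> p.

2

0: does not force it — 0 ||-/- q -> p: at the accessible world 3, 3 ||- q but 3 ||-/- p.
1: forces it.
2: forces it.
3: does not force it — 3 ||-/- q -> p: already at 3 itself, 3 ||- q but 3 ||-/- p.
4: does not force it — 4 ||-/- q -> p: already at 4 itself, 4 ||- q but 4 ||-/- p.
Worlds forcing the formula: {1, 2}.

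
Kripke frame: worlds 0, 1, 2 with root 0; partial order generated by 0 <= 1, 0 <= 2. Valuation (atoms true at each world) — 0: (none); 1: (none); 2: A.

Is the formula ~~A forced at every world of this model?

No

Not every world: 0 ||-/- ~~A.
0 ||-/- ~~A since 1 is accessible from 0 and 1 ||- ~A.
1 ||- ~A: no world accessible from 1 forces A.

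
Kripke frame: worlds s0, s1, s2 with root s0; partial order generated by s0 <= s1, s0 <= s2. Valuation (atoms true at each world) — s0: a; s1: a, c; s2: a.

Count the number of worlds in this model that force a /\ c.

s0: does not force it — s0 ||-/- a /\ c since s0 fails c.
s1: forces it.
s2: does not force it — s2 ||-/- a /\ c since s2 fails c.
Worlds forcing the formula: {s1}.

1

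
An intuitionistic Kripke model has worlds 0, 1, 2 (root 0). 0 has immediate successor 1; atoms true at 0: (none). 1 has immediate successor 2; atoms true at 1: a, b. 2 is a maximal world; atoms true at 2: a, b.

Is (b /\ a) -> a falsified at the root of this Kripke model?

No

0 ||- (b /\ a) -> a: every world accessible from 0 that forces b /\ a (namely 1, 2) also forces a.
So the root 0 forces (b /\ a) -> a; the model is not a countermodel.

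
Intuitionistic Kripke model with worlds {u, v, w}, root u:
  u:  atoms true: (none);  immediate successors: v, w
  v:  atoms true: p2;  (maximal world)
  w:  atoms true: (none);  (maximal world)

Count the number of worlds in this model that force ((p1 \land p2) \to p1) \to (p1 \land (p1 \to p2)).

0

u: does not force it — u \nVdash ((p1 \land p2) \to p1) \to (p1 \land (p1 \to p2)): already at u itself, u \Vdash (p1 \land p2) \to p1 but u \nVdash p1 \land (p1 \to p2).
v: does not force it — v \nVdash ((p1 \land p2) \to p1) \to (p1 \land (p1 \to p2)): already at v itself, v \Vdash (p1 \land p2) \to p1 but v \nVdash p1 \land (p1 \to p2).
w: does not force it — w \nVdash ((p1 \land p2) \to p1) \to (p1 \land (p1 \to p2)): already at w itself, w \Vdash (p1 \land p2) \to p1 but w \nVdash p1 \land (p1 \to p2).
Worlds forcing the formula: { }.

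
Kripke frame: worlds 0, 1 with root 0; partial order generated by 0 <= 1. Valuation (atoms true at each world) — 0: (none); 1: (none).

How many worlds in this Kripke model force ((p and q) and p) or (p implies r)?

0: forces it.
1: forces it.
Worlds forcing the formula: {0, 1}.

2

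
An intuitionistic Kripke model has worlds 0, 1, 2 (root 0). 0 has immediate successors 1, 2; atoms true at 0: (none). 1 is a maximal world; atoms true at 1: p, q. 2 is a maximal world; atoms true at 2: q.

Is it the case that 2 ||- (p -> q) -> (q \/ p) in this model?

2 ||- (p -> q) -> (q \/ p): every world accessible from 2 that forces p -> q (namely 2) also forces q \/ p.

Yes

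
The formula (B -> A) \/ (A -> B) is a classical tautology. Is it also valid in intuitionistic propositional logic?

No

This is the Gödel–Dummett linearity axiom, which is not intuitionistically valid.
A Kripke countermodel: worlds s0, s1, s2; order generated by s0 <= s1, s0 <= s2; atoms true at each world — s0:{}; s1:{B}; s2:{A}.
s0 ||-/- (B -> A) \/ (A -> B): neither disjunct is forced at s0.
s0 ||-/- B -> A: at the accessible world s1, s1 ||- B but s1 ||-/- A.
s1 lacks atom A, so s1 ||-/- A.
So the root s0 does not force the formula.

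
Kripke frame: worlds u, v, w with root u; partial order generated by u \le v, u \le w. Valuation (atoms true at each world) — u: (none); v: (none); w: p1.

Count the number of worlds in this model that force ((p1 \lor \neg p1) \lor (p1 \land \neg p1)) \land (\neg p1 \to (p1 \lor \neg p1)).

2

u: does not force it — u \nVdash ((p1 \lor \neg p1) \lor (p1 \land \neg p1)) \land (\neg p1 \to (p1 \lor \neg p1)) since u fails (p1 \lor \neg p1) \lor (p1 \land \neg p1).
v: forces it.
w: forces it.
Worlds forcing the formula: {v, w}.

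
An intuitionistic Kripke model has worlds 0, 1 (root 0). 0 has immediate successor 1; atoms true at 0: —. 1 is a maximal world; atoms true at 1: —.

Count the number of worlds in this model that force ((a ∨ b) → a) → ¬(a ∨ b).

0: forces it.
1: forces it.
Worlds forcing the formula: {0, 1}.

2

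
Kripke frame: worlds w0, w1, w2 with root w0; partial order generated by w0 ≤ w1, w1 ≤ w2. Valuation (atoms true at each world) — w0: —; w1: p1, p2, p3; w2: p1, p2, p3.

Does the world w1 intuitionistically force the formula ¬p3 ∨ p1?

Yes

w1 ⊩ ¬p3 ∨ p1 via the disjunct p1.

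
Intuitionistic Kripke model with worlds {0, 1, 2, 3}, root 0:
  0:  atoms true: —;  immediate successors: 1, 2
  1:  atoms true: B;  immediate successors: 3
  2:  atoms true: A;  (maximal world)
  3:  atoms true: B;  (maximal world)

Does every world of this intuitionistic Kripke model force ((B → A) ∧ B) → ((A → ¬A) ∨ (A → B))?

0 ⊩ ((B → A) ∧ B) → ((A → ¬A) ∨ (A → B)) vacuously: no world accessible from 0 forces the antecedent (B → A) ∧ B.
Since the root 0 forces ((B → A) ∧ B) → ((A → ¬A) ∨ (A → B)) and forcing is persistent (monotone upward), every world forces it.

Yes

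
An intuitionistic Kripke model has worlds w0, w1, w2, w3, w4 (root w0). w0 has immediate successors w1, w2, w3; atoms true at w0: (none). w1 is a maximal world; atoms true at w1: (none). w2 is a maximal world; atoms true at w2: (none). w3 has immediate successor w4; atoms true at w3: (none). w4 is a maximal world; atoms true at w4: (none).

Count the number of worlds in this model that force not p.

5

w0: forces it.
w1: forces it.
w2: forces it.
w3: forces it.
w4: forces it.
Worlds forcing the formula: {w0, w1, w2, w3, w4}.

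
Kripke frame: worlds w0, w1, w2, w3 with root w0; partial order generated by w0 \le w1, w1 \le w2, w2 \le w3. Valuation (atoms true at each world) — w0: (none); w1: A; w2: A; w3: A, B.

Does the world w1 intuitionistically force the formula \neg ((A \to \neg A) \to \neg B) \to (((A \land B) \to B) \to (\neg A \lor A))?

w1 \Vdash \neg ((A \to \neg A) \to \neg B) \to (((A \land B) \to B) \to (\neg A \lor A)) vacuously: no world accessible from w1 forces the antecedent \neg ((A \to \neg A) \to \neg B).

Yes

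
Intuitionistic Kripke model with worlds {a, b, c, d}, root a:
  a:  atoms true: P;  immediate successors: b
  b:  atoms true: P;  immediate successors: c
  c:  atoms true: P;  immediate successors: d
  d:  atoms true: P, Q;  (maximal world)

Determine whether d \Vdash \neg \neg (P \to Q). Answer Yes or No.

Yes

d \Vdash \neg \neg (P \to Q): no world accessible from d forces \neg (P \to Q).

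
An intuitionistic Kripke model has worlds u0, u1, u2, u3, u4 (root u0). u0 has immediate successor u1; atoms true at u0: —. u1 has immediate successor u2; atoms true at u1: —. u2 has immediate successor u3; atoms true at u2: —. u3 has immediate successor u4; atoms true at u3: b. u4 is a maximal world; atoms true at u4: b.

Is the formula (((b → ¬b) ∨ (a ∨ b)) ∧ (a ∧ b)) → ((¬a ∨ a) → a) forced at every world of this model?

Yes

u0 ⊩ (((b → ¬b) ∨ (a ∨ b)) ∧ (a ∧ b)) → ((¬a ∨ a) → a) vacuously: no world accessible from u0 forces the antecedent ((b → ¬b) ∨ (a ∨ b)) ∧ (a ∧ b).
Since the root u0 forces (((b → ¬b) ∨ (a ∨ b)) ∧ (a ∧ b)) → ((¬a ∨ a) → a) and forcing is persistent (monotone upward), every world forces it.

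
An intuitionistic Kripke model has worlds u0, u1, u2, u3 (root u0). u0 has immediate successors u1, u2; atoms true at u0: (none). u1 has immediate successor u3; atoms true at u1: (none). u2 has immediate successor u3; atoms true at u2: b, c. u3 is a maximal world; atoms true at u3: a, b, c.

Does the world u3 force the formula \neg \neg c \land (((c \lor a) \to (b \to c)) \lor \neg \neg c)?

Yes

u3 \Vdash \neg \neg c \land (((c \lor a) \to (b \to c)) \lor \neg \neg c) since u3 forces both conjuncts.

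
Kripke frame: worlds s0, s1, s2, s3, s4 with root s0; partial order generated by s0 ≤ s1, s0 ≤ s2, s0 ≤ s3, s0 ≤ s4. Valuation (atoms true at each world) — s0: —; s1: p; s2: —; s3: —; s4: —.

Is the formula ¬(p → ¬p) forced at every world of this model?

No

Not every world: s0 ⊮ ¬(p → ¬p).
s0 ⊮ ¬(p → ¬p) since s2 is accessible from s0 and s2 ⊩ p → ¬p.
s2 ⊩ p → ¬p vacuously: no world accessible from s2 forces the antecedent p.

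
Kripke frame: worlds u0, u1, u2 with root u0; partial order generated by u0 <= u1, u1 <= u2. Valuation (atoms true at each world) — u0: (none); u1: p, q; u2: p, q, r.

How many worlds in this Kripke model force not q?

0

u0: does not force it — u0 does not force not q since u1 is accessible from u0 and u1 forces q.
u1: does not force it — u1 does not force not q since u1 is accessible from u1 and u1 forces q.
u2: does not force it.
Worlds forcing the formula: { }.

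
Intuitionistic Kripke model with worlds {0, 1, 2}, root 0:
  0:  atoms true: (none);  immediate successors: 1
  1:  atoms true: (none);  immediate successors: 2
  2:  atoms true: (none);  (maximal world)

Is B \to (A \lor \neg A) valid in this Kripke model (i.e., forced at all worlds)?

Yes

0 \Vdash B \to (A \lor \neg A) vacuously: no world accessible from 0 forces the antecedent B.
Since the root 0 forces B \to (A \lor \neg A) and forcing is persistent (monotone upward), every world forces it.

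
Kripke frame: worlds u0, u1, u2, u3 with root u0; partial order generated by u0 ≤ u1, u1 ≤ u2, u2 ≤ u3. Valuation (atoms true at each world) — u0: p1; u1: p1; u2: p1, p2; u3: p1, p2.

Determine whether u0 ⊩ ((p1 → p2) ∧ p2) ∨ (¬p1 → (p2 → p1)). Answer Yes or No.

u0 ⊩ ((p1 → p2) ∧ p2) ∨ (¬p1 → (p2 → p1)) via the disjunct ¬p1 → (p2 → p1).

Yes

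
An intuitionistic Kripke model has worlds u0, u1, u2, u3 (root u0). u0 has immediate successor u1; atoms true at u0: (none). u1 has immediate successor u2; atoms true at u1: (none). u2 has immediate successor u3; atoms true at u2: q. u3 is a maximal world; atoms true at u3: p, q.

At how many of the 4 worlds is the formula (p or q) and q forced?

2

u0: does not force it — u0 does not force (p or q) and q since u0 fails p or q.
u1: does not force it — u1 does not force (p or q) and q since u1 fails p or q.
u2: forces it.
u3: forces it.
Worlds forcing the formula: {u2, u3}.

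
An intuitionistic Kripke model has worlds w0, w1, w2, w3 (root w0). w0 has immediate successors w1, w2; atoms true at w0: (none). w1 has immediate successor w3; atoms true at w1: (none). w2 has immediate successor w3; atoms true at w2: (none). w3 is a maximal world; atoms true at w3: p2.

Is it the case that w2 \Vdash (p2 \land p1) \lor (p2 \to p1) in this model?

w2 \nVdash (p2 \land p1) \lor (p2 \to p1): neither disjunct is forced at w2.
w2 \nVdash p2 \land p1 since w2 fails p2.

No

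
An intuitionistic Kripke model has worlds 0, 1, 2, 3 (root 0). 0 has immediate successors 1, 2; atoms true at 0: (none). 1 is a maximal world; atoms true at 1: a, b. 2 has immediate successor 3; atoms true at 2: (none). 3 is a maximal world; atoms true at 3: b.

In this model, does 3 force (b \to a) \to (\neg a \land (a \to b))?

3 \Vdash (b \to a) \to (\neg a \land (a \to b)) vacuously: no world accessible from 3 forces the antecedent b \to a.

Yes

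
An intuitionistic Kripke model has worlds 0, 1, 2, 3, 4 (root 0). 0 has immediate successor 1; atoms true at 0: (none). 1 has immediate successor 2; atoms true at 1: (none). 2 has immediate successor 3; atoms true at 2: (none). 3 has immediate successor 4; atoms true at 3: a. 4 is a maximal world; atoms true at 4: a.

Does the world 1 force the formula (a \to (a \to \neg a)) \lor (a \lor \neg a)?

1 \nVdash (a \to (a \to \neg a)) \lor (a \lor \neg a): neither disjunct is forced at 1.
1 \nVdash a \to (a \to \neg a): at the accessible world 3, 3 \Vdash a but 3 \nVdash a \to \neg a.
3 \nVdash a \to \neg a: already at 3 itself, 3 \Vdash a but 3 \nVdash \neg a.
3 \nVdash \neg a since 3 is accessible from 3 and 3 \Vdash a.

No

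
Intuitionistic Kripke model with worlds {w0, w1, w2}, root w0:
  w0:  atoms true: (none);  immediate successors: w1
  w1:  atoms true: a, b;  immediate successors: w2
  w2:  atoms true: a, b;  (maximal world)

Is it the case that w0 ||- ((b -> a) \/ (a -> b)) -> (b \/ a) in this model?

No

w0 ||-/- ((b -> a) \/ (a -> b)) -> (b \/ a): already at w0 itself, w0 ||- (b -> a) \/ (a -> b) but w0 ||-/- b \/ a.
w0 ||-/- b \/ a: neither disjunct is forced at w0.
w0 lacks atom b, so w0 ||-/- b.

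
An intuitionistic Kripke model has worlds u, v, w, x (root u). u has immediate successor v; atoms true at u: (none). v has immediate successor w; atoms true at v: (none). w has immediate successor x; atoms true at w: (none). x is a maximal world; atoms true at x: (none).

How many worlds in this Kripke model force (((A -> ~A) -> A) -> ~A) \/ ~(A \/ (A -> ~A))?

4

u: forces it.
v: forces it.
w: forces it.
x: forces it.
Worlds forcing the formula: {u, v, w, x}.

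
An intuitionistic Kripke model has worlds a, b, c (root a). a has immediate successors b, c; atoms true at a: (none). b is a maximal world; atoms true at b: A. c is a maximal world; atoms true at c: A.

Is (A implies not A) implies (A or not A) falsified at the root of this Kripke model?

a forces (A implies not A) implies (A or not A) vacuously: no world accessible from a forces the antecedent A implies not A.
So the root a forces (A implies not A) implies (A or not A); the model is not a countermodel.

No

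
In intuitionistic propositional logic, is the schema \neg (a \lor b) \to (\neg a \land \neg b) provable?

Yes

This is a constructively valid De Morgan direction (negated disjunction to conjunction of negations), which is intuitionistically derivable.
From \neg (a \lor b): if a held then a \lor b would, contradiction — so \neg a; similarly \neg b.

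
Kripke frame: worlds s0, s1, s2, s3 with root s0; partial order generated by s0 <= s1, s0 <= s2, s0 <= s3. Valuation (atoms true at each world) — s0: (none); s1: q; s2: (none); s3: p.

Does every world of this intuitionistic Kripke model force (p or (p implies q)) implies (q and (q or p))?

Not every world: s0 does not force (p or (p implies q)) implies (q and (q or p)).
s0 does not force (p or (p implies q)) implies (q and (q or p)): at the accessible world s2, s2 forces p or (p implies q) but s2 does not force q and (q or p).
s2 does not force q and (q or p) since s2 fails q.

No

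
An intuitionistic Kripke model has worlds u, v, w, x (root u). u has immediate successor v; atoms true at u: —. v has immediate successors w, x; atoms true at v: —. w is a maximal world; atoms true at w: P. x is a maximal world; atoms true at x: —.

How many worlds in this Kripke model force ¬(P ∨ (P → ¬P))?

u: does not force it — u ⊮ ¬(P ∨ (P → ¬P)) since w is accessible from u and w ⊩ P ∨ (P → ¬P).
v: does not force it — v ⊮ ¬(P ∨ (P → ¬P)) since w is accessible from v and w ⊩ P ∨ (P → ¬P).
w: does not force it — w ⊮ ¬(P ∨ (P → ¬P)) since w is accessible from w and w ⊩ P ∨ (P → ¬P).
x: does not force it.
Worlds forcing the formula: { }.

0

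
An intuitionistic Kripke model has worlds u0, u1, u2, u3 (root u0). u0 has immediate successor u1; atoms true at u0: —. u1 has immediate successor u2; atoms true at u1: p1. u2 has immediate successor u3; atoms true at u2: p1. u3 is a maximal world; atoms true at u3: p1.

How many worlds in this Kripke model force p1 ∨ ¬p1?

3

u0: does not force it — u0 ⊮ p1 ∨ ¬p1: neither disjunct is forced at u0.
u1: forces it.
u2: forces it.
u3: forces it.
Worlds forcing the formula: {u1, u2, u3}.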